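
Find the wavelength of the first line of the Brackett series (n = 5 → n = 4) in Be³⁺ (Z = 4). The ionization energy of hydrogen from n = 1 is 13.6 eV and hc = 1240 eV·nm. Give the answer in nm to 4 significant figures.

253.3 nm

The Brackett series terminates on n_f = 4; the first line has n_i = 4+1 = 5.
ΔE = 217.6 × (1/4² − 1/5²) = 4.896 eV.
λ = 1240 / 4.896 = 253.3 nm.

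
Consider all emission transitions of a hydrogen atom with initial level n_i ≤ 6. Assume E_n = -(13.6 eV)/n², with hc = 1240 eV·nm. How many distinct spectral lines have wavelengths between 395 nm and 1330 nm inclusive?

Enumerate all n_i → n_f pairs with 1 ≤ n_f < n_i ≤ 6 and compute λ = 1240 / [13.6·1·(1/n_f² − 1/n_i²)].
Lines falling in [395, 1330] nm: 6→2 (410.3 nm), 5→2 (434.2 nm), 4→2 (486.3 nm), 3→2 (656.5 nm), 6→3 (1094 nm), 5→3 (1282 nm).

6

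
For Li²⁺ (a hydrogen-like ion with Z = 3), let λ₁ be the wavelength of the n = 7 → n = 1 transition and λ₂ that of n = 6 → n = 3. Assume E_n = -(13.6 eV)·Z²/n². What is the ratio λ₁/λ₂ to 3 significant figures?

λ ∝ 1/ΔE ∝ 1/(1/n_f² − 1/n_i²), and the Z² and hc factors cancel in the ratio.
λ₁/λ₂ = (1/3² − 1/6²)/(1/1² − 1/7²) = 0.08333/0.9796 = 0.0851.

0.0851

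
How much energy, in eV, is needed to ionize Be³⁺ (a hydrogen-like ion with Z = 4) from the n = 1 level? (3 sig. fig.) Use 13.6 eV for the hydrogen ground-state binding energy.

E_n = −13.6 Z²/n² = −217.6/n² eV for Z = 4.
E_1 = −217.6/1 = −218 eV, so ionization (to E = 0) requires 218 eV.

218 eV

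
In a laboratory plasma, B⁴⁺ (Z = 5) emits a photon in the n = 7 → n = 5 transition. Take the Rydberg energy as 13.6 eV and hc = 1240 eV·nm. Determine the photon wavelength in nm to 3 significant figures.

186 nm

For Z = 5 the level energies scale as Z², so the effective Rydberg energy is 13.6 × 25 = 340.0 eV.
ΔE = 340.0 × (1/5² − 1/7²) = 340.0 × 0.01959 = 6.661 eV.
λ = hc/ΔE = 1240 / 6.661 = 186 nm.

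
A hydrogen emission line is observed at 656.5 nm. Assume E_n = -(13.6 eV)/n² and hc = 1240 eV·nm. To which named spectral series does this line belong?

ΔE = 1240/656.5 = 1.889 eV.
This matches 13.6 × (1/2² − 1/3²), so n_f = 2: the Balmer series.

Balmer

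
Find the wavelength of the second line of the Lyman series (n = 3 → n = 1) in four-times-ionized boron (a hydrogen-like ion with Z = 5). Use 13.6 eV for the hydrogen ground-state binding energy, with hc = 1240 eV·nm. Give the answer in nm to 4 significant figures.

4.103 nm

The Lyman series terminates on n_f = 1; the second line has n_i = 1+2 = 3.
ΔE = 340.0 × (1/1² − 1/3²) = 302.2 eV.
λ = 1240 / 302.2 = 4.103 nm.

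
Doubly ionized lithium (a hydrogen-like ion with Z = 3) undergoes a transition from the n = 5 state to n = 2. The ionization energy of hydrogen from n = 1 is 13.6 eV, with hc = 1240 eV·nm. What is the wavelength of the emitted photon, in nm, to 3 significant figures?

48.2 nm

For Z = 3 the level energies scale as Z², so the effective Rydberg energy is 13.6 × 9 = 122.4 eV.
ΔE = 122.4 × (1/2² − 1/5²) = 122.4 × 0.2100 = 25.70 eV.
λ = hc/ΔE = 1240 / 25.70 = 48.2 nm.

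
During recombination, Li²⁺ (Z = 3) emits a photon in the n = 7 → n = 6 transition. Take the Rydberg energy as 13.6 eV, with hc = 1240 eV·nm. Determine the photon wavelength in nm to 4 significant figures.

For Z = 3 the level energies scale as Z², so the effective Rydberg energy is 13.6 × 9 = 122.4 eV.
ΔE = 122.4 × (1/6² − 1/7²) = 122.4 × 0.007370 = 0.9020 eV.
λ = hc/ΔE = 1240 / 0.9020 = 1375 nm.

1375 nm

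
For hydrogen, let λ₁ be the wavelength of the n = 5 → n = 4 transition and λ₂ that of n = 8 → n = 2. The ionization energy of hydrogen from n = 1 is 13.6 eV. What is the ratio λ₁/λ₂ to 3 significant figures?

10.4

λ ∝ 1/ΔE ∝ 1/(1/n_f² − 1/n_i²), and the Z² and hc factors cancel in the ratio.
λ₁/λ₂ = (1/2² − 1/8²)/(1/4² − 1/5²) = 0.2344/0.02250 = 10.4.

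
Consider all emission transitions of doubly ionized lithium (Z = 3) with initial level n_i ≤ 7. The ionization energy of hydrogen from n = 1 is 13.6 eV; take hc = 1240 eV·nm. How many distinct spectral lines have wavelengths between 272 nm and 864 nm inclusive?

4

Enumerate all n_i → n_f pairs with 1 ≤ n_f < n_i ≤ 7 and compute λ = 1240 / [13.6·9·(1/n_f² − 1/n_i²)].
Lines falling in [272, 864] nm: 6→4 (291.8 nm), 5→4 (450.3 nm), 7→5 (517.1 nm), 6→5 (828.9 nm).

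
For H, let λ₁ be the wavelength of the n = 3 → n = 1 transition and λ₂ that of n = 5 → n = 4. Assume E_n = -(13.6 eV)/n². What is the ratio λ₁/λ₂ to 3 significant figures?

λ ∝ 1/ΔE ∝ 1/(1/n_f² − 1/n_i²), and the Z² and hc factors cancel in the ratio.
λ₁/λ₂ = (1/4² − 1/5²)/(1/1² − 1/3²) = 0.02250/0.8889 = 0.0253.

0.0253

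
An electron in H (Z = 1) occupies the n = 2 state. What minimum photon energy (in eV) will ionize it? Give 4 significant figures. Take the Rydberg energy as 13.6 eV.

E_2 = −13.60/4 = −3.400 eV, so ionization (to E = 0) requires 3.400 eV.

3.400 eV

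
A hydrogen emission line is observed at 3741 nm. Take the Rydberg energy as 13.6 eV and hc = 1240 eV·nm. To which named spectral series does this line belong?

Pfund

ΔE = 1240/3741 = 0.3315 eV.
This matches 13.6 × (1/5² − 1/8²), so n_f = 5: the Pfund series.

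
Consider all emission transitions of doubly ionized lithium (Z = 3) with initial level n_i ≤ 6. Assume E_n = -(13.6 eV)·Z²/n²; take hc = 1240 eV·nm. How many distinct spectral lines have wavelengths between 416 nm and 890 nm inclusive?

Enumerate all n_i → n_f pairs with 1 ≤ n_f < n_i ≤ 6 and compute λ = 1240 / [13.6·9·(1/n_f² − 1/n_i²)].
Lines falling in [416, 890] nm: 5→4 (450.3 nm), 6→5 (828.9 nm).

2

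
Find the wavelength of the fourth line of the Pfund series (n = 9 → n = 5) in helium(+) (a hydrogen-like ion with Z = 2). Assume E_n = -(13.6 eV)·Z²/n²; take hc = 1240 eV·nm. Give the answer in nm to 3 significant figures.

824 nm

The Pfund series terminates on n_f = 5; the fourth line has n_i = 5+4 = 9.
ΔE = 54.40 × (1/5² − 1/9²) = 1.504 eV.
λ = 1240 / 1.504 = 824 nm.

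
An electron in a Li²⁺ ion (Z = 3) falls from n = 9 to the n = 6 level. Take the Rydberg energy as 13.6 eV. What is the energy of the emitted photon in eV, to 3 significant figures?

The Bohr energies scale as Z², so for Z = 3: E_n = −122.4/n² eV.
E_9 = −122.4/81 = −1.511 eV and E_6 = −122.4/36 = −3.400 eV.
The photon energy is |E_9 − E_6| = 1.89 eV.

1.89 eV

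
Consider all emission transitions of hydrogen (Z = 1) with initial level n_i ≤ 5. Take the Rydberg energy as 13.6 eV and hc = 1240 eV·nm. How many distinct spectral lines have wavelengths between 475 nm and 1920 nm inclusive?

4

Enumerate all n_i → n_f pairs with 1 ≤ n_f < n_i ≤ 5 and compute λ = 1240 / [13.6·1·(1/n_f² − 1/n_i²)].
Lines falling in [475, 1920] nm: 4→2 (486.3 nm), 3→2 (656.5 nm), 5→3 (1282 nm), 4→3 (1876 nm).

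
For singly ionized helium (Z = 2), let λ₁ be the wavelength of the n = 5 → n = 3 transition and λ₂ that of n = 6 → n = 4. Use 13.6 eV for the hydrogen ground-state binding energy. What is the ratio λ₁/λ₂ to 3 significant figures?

0.488

λ ∝ 1/ΔE ∝ 1/(1/n_f² − 1/n_i²), and the Z² and hc factors cancel in the ratio.
λ₁/λ₂ = (1/4² − 1/6²)/(1/3² − 1/5²) = 0.03472/0.07111 = 0.488.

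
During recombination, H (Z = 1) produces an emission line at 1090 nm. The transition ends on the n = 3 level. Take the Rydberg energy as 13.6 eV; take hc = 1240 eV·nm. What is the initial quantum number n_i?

n_i = 6

The photon energy is ΔE = hc/λ = 1240 / 1090 = 1.138 eV.
With Z = 1, ΔE = 13.60 × (1/n_f² − 1/n_i²), so 1/n_f² − 1/n_i² = 0.08365.
With n_f = 3: 1/n_i² = 1/9 − 0.08365 = 0.02746, so n_i ≈ 6.03.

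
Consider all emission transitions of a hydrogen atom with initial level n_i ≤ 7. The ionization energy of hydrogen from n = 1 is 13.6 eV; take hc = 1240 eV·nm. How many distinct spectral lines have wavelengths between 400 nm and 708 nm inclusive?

Enumerate all n_i → n_f pairs with 1 ≤ n_f < n_i ≤ 7 and compute λ = 1240 / [13.6·1·(1/n_f² − 1/n_i²)].
Lines falling in [400, 708] nm: 6→2 (410.3 nm), 5→2 (434.2 nm), 4→2 (486.3 nm), 3→2 (656.5 nm).

4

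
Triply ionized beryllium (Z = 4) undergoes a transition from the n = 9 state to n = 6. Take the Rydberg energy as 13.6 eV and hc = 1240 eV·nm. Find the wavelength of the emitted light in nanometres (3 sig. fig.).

For Z = 4 the level energies scale as Z², so the effective Rydberg energy is 13.6 × 16 = 217.6 eV.
ΔE = 217.6 × (1/6² − 1/9²) = 217.6 × 0.01543 = 3.358 eV.
λ = hc/ΔE = 1240 / 3.358 = 369 nm.

369 nm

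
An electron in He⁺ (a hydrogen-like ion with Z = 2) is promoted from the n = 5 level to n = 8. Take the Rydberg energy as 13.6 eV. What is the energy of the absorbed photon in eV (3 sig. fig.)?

The Bohr energies scale as Z², so for Z = 2: E_n = −54.40/n² eV.
E_8 = −54.40/64 = −0.8500 eV and E_5 = −54.40/25 = −2.176 eV.
The photon energy is |E_8 − E_5| = 1.33 eV.

1.33 eV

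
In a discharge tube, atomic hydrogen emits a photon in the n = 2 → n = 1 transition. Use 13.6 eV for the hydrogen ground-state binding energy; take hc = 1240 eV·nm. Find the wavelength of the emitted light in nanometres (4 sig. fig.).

121.6 nm

ΔE = 13.60 × (1/1² − 1/2²) = 13.60 × 0.7500 = 10.20 eV.
λ = hc/ΔE = 1240 / 10.20 = 121.6 nm.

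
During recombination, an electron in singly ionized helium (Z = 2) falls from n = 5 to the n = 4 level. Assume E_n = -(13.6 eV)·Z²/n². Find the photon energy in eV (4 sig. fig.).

The Bohr energies scale as Z², so for Z = 2: E_n = −54.40/n² eV.
E_5 = −54.40/25 = −2.176 eV and E_4 = −54.40/16 = −3.400 eV.
The photon energy is |E_5 − E_4| = 1.224 eV.

1.224 eV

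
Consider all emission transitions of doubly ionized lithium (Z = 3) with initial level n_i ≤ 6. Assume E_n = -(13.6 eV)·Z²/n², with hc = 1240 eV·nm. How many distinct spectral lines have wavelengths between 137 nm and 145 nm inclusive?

1

Enumerate all n_i → n_f pairs with 1 ≤ n_f < n_i ≤ 6 and compute λ = 1240 / [13.6·9·(1/n_f² − 1/n_i²)].
Lines falling in [137, 145] nm: 5→3 (142.5 nm).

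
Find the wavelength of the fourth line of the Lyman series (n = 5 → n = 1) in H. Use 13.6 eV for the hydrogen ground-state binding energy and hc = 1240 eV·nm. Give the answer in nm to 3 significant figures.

95.0 nm

The Lyman series terminates on n_f = 1; the fourth line has n_i = 1+4 = 5.
ΔE = 13.60 × (1/1² − 1/5²) = 13.06 eV.
λ = 1240 / 13.06 = 95.0 nm.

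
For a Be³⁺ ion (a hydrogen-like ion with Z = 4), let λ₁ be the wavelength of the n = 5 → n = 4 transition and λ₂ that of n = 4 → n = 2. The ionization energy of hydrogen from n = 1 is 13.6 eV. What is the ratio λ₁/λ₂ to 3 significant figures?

8.33

λ ∝ 1/ΔE ∝ 1/(1/n_f² − 1/n_i²), and the Z² and hc factors cancel in the ratio.
λ₁/λ₂ = (1/2² − 1/4²)/(1/4² − 1/5²) = 0.1875/0.02250 = 8.33.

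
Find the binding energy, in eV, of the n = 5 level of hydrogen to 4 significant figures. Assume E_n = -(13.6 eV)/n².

0.5440 eV

E_5 = −13.60/25 = −0.5440 eV, so ionization (to E = 0) requires 0.5440 eV.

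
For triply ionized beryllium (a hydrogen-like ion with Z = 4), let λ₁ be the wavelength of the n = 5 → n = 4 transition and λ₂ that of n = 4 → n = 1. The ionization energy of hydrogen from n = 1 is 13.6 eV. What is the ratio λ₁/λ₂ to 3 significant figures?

λ ∝ 1/ΔE ∝ 1/(1/n_f² − 1/n_i²), and the Z² and hc factors cancel in the ratio.
λ₁/λ₂ = (1/1² − 1/4²)/(1/4² − 1/5²) = 0.9375/0.02250 = 41.7.

41.7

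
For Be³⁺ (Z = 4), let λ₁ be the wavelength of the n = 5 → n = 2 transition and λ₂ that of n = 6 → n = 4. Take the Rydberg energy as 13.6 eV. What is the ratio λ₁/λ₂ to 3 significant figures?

λ ∝ 1/ΔE ∝ 1/(1/n_f² − 1/n_i²), and the Z² and hc factors cancel in the ratio.
λ₁/λ₂ = (1/4² − 1/6²)/(1/2² − 1/5²) = 0.03472/0.2100 = 0.165.

0.165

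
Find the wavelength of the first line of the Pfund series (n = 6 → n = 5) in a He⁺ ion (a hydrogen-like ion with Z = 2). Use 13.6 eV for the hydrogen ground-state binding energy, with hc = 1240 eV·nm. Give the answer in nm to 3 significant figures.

1860 nm

The Pfund series terminates on n_f = 5; the first line has n_i = 5+1 = 6.
ΔE = 54.40 × (1/5² − 1/6²) = 0.6649 eV.
λ = 1240 / 0.6649 = 1860 nm.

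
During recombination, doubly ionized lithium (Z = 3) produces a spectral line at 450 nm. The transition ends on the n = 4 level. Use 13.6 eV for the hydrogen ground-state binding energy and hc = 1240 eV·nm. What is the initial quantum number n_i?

n_i = 5

The photon energy is ΔE = hc/λ = 1240 / 450 = 2.756 eV.
With Z = 3, ΔE = 122.4 × (1/n_f² − 1/n_i²), so 1/n_f² − 1/n_i² = 0.02251.
With n_f = 4: 1/n_i² = 1/16 − 0.02251 = 0.03999, so n_i ≈ 5.00.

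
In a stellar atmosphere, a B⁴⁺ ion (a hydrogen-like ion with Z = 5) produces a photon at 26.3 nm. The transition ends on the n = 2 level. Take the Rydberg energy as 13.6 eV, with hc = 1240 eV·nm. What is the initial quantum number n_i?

n_i = 3

The photon energy is ΔE = hc/λ = 1240 / 26.3 = 47.15 eV.
With Z = 5, ΔE = 340.0 × (1/n_f² − 1/n_i²), so 1/n_f² − 1/n_i² = 0.1387.
With n_f = 2: 1/n_i² = 1/4 − 0.1387 = 0.1113, so n_i ≈ 3.00.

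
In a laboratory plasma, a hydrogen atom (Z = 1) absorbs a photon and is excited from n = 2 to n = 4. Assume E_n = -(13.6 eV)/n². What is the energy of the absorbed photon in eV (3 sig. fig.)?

2.55 eV

E_4 = −13.60/16 = −0.8500 eV and E_2 = −13.60/4 = −3.400 eV.
The photon energy is |E_4 − E_2| = 2.55 eV.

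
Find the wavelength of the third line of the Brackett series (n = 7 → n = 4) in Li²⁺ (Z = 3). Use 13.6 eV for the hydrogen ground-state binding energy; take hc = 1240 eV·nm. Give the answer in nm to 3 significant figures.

The Brackett series terminates on n_f = 4; the third line has n_i = 4+3 = 7.
ΔE = 122.4 × (1/4² − 1/7²) = 5.152 eV.
λ = 1240 / 5.152 = 241 nm.

241 nm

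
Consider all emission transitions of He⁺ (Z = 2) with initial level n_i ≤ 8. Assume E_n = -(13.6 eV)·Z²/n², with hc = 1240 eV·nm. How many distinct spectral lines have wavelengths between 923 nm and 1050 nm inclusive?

2

Enumerate all n_i → n_f pairs with 1 ≤ n_f < n_i ≤ 8 and compute λ = 1240 / [13.6·4·(1/n_f² − 1/n_i²)].
Lines falling in [923, 1050] nm: 8→5 (935.1 nm), 5→4 (1013 nm).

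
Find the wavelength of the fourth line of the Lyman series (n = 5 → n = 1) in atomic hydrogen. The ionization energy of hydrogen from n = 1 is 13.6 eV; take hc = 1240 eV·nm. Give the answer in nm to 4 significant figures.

The Lyman series terminates on n_f = 1; the fourth line has n_i = 1+4 = 5.
ΔE = 13.60 × (1/1² − 1/5²) = 13.06 eV.
λ = 1240 / 13.06 = 94.98 nm.

94.98 nm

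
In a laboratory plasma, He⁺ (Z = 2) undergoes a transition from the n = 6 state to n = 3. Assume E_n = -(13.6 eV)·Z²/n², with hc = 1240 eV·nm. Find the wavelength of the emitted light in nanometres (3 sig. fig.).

274 nm

For Z = 2 the level energies scale as Z², so the effective Rydberg energy is 13.6 × 4 = 54.40 eV.
ΔE = 54.40 × (1/3² − 1/6²) = 54.40 × 0.08333 = 4.533 eV.
λ = hc/ΔE = 1240 / 4.533 = 274 nm.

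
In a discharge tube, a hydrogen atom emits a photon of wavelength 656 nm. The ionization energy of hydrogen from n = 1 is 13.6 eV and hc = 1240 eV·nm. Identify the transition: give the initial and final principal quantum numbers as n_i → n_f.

n_i = 3, n_f = 2

The photon energy is ΔE = hc/λ = 1240 / 656 = 1.890 eV.
With Z = 1, ΔE = 13.60 × (1/n_f² − 1/n_i²), so 1/n_f² − 1/n_i² = 0.1390.
Trying n_f = 2 gives 1/n_i² = 0.1110, i.e. n_i ≈ 3; this pair matches.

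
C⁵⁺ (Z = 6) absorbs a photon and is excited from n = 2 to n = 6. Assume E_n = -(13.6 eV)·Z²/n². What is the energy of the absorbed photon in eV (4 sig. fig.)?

The Bohr energies scale as Z², so for Z = 6: E_n = −489.6/n² eV.
E_6 = −489.6/36 = −13.60 eV and E_2 = −489.6/4 = −122.4 eV.
The photon energy is |E_6 − E_2| = 108.8 eV.

108.8 eV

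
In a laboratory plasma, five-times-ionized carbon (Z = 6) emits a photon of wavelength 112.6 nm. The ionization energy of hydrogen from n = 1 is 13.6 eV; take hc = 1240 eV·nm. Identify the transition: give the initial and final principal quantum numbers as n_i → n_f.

The photon energy is ΔE = hc/λ = 1240 / 112.6 = 11.01 eV.
With Z = 6, ΔE = 489.6 × (1/n_f² − 1/n_i²), so 1/n_f² − 1/n_i² = 0.02249.
Trying n_f = 4 gives 1/n_i² = 0.04001, i.e. n_i ≈ 5; this pair matches.

n_i = 5, n_f = 4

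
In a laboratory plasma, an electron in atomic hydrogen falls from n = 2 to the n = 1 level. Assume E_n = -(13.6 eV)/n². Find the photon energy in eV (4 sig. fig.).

10.20 eV

E_2 = −13.60/4 = −3.400 eV and E_1 = −13.60/1 = −13.60 eV.
The photon energy is |E_2 − E_1| = 10.20 eV.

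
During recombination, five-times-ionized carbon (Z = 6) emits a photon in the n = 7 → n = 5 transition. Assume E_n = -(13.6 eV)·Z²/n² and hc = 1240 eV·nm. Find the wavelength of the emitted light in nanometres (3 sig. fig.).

129 nm

For Z = 6 the level energies scale as Z², so the effective Rydberg energy is 13.6 × 36 = 489.6 eV.
ΔE = 489.6 × (1/5² − 1/7²) = 489.6 × 0.01959 = 9.592 eV.
λ = hc/ΔE = 1240 / 9.592 = 129 nm.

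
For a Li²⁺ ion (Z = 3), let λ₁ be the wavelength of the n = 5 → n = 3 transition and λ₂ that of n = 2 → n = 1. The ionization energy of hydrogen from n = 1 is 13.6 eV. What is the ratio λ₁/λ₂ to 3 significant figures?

10.5

λ ∝ 1/ΔE ∝ 1/(1/n_f² − 1/n_i²), and the Z² and hc factors cancel in the ratio.
λ₁/λ₂ = (1/1² − 1/2²)/(1/3² − 1/5²) = 0.7500/0.07111 = 10.5.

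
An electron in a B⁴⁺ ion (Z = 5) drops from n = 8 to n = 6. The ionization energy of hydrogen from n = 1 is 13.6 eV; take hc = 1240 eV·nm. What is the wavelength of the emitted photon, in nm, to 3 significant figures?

300 nm

For Z = 5 the level energies scale as Z², so the effective Rydberg energy is 13.6 × 25 = 340.0 eV.
ΔE = 340.0 × (1/6² − 1/8²) = 340.0 × 0.01215 = 4.132 eV.
λ = hc/ΔE = 1240 / 4.132 = 300 nm.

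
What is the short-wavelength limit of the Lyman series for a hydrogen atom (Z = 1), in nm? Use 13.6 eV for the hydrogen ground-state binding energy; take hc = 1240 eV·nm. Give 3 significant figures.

91.2 nm

The Lyman series has lower level n_f = 1; the series limit corresponds to n_i → ∞.
ΔE_max = 13.6 × 1 / 1² = 13.60 eV.
λ_min = 1240 / 13.60 = 91.2 nm.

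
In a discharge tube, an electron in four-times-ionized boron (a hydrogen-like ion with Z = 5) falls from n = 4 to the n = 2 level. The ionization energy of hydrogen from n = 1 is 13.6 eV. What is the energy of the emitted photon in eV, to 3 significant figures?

63.8 eV

The Bohr energies scale as Z², so for Z = 5: E_n = −340.0/n² eV.
E_4 = −340.0/16 = −21.25 eV and E_2 = −340.0/4 = −85.00 eV.
The photon energy is |E_4 − E_2| = 63.8 eV.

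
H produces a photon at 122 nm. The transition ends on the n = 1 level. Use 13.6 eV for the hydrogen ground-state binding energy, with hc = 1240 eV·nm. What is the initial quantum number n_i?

n_i = 2

The photon energy is ΔE = hc/λ = 1240 / 122 = 10.16 eV.
With Z = 1, ΔE = 13.60 × (1/n_f² − 1/n_i²), so 1/n_f² − 1/n_i² = 0.7473.
With n_f = 1: 1/n_i² = 1/1 − 0.7473 = 0.2527, so n_i ≈ 1.99.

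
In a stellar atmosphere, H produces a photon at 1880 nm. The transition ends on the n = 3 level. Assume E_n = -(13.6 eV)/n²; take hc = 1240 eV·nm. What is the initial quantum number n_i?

n_i = 4

The photon energy is ΔE = hc/λ = 1240 / 1880 = 0.6596 eV.
With Z = 1, ΔE = 13.60 × (1/n_f² − 1/n_i²), so 1/n_f² − 1/n_i² = 0.04850.
With n_f = 3: 1/n_i² = 1/9 − 0.04850 = 0.06261, so n_i ≈ 4.00.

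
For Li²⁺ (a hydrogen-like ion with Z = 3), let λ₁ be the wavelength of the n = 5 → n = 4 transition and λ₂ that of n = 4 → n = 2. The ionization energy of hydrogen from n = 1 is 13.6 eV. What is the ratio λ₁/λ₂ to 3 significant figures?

λ ∝ 1/ΔE ∝ 1/(1/n_f² − 1/n_i²), and the Z² and hc factors cancel in the ratio.
λ₁/λ₂ = (1/2² − 1/4²)/(1/4² − 1/5²) = 0.1875/0.02250 = 8.33.

8.33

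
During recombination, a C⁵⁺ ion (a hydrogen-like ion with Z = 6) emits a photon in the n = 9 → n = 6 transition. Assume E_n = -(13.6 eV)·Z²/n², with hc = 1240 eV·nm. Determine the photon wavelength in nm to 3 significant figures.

For Z = 6 the level energies scale as Z², so the effective Rydberg energy is 13.6 × 36 = 489.6 eV.
ΔE = 489.6 × (1/6² − 1/9²) = 489.6 × 0.01543 = 7.556 eV.
λ = hc/ΔE = 1240 / 7.556 = 164 nm.

164 nm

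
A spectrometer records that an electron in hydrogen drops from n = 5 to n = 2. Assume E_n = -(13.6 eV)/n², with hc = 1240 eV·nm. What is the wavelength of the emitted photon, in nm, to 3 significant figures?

ΔE = 13.60 × (1/2² − 1/5²) = 13.60 × 0.2100 = 2.856 eV.
λ = hc/ΔE = 1240 / 2.856 = 434 nm.
This line belongs to the Balmer series.

434 nm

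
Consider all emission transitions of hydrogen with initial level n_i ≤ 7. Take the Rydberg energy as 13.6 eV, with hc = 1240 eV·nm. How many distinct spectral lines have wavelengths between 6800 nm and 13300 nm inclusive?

Enumerate all n_i → n_f pairs with 1 ≤ n_f < n_i ≤ 7 and compute λ = 1240 / [13.6·1·(1/n_f² − 1/n_i²)].
Lines falling in [6800, 13300] nm: 6→5 (7460 nm), 7→6 (12370 nm).

2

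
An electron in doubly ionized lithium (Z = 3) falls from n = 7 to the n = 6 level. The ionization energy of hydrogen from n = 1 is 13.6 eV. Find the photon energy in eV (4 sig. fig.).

0.9020 eV

The Bohr energies scale as Z², so for Z = 3: E_n = −122.4/n² eV.
E_7 = −122.4/49 = −2.498 eV and E_6 = −122.4/36 = −3.400 eV.
The photon energy is |E_7 − E_6| = 0.9020 eV.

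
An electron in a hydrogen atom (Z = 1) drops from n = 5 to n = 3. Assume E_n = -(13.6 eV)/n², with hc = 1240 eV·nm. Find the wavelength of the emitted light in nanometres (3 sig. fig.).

1280 nm

ΔE = 13.60 × (1/3² − 1/5²) = 13.60 × 0.07111 = 0.9671 eV.
λ = hc/ΔE = 1240 / 0.9671 = 1280 nm.
This line belongs to the Paschen series.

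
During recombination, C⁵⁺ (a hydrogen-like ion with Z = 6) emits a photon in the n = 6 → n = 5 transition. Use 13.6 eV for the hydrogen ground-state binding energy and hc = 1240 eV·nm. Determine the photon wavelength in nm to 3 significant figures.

207 nm

For Z = 6 the level energies scale as Z², so the effective Rydberg energy is 13.6 × 36 = 489.6 eV.
ΔE = 489.6 × (1/5² − 1/6²) = 489.6 × 0.01222 = 5.984 eV.
λ = hc/ΔE = 1240 / 5.984 = 207 nm.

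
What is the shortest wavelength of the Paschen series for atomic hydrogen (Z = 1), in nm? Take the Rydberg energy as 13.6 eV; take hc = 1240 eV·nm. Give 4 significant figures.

The Paschen series has lower level n_f = 3; the series limit corresponds to n_i → ∞.
ΔE_max = 13.6 × 1 / 3² = 1.511 eV.
λ_min = 1240 / 1.511 = 820.6 nm.

820.6 nm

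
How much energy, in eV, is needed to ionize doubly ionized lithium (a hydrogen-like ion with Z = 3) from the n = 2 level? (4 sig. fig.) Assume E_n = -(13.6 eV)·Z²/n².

30.60 eV

E_n = −13.6 Z²/n² = −122.4/n² eV for Z = 3.
E_2 = −122.4/4 = −30.60 eV, so ionization (to E = 0) requires 30.60 eV.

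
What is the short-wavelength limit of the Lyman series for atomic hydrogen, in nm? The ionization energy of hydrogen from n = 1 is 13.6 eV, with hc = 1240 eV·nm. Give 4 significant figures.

91.18 nm

The Lyman series has lower level n_f = 1; the series limit corresponds to n_i → ∞.
ΔE_max = 13.6 × 1 / 1² = 13.60 eV.
λ_min = 1240 / 13.60 = 91.18 nm.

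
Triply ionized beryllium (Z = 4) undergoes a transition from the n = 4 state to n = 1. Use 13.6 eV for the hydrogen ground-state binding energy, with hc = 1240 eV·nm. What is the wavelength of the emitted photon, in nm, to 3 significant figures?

6.08 nm

For Z = 4 the level energies scale as Z², so the effective Rydberg energy is 13.6 × 16 = 217.6 eV.
ΔE = 217.6 × (1/1² − 1/4²) = 217.6 × 0.9375 = 204.0 eV.
λ = hc/ΔE = 1240 / 204.0 = 6.08 nm.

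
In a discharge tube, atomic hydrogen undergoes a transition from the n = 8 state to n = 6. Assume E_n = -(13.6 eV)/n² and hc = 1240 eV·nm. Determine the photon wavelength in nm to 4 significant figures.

7503 nm

ΔE = 13.60 × (1/6² − 1/8²) = 13.60 × 0.01215 = 0.1653 eV.
λ = hc/ΔE = 1240 / 0.1653 = 7503 nm.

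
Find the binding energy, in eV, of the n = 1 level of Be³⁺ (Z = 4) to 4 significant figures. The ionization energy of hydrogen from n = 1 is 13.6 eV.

217.6 eV

E_n = −13.6 Z²/n² = −217.6/n² eV for Z = 4.
E_1 = −217.6/1 = −217.6 eV, so ionization (to E = 0) requires 217.6 eV.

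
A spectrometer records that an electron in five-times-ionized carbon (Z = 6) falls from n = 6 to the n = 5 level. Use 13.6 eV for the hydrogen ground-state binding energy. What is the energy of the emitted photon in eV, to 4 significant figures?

5.984 eV

The Bohr energies scale as Z², so for Z = 6: E_n = −489.6/n² eV.
E_6 = −489.6/36 = −13.60 eV and E_5 = −489.6/25 = −19.58 eV.
The photon energy is |E_6 − E_5| = 5.984 eV.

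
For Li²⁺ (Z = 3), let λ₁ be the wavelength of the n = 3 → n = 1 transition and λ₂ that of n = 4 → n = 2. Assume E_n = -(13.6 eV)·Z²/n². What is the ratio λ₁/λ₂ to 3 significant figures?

λ ∝ 1/ΔE ∝ 1/(1/n_f² − 1/n_i²), and the Z² and hc factors cancel in the ratio.
λ₁/λ₂ = (1/2² − 1/4²)/(1/1² − 1/3²) = 0.1875/0.8889 = 0.211.

0.211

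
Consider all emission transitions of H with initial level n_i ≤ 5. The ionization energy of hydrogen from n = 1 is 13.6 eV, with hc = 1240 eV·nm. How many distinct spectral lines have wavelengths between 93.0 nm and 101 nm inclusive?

2

Enumerate all n_i → n_f pairs with 1 ≤ n_f < n_i ≤ 5 and compute λ = 1240 / [13.6·1·(1/n_f² − 1/n_i²)].
Lines falling in [93.0, 101] nm: 5→1 (94.98 nm), 4→1 (97.25 nm).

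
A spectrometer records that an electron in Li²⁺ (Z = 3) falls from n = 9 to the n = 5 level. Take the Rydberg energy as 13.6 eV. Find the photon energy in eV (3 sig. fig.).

3.38 eV

The Bohr energies scale as Z², so for Z = 3: E_n = −122.4/n² eV.
E_9 = −122.4/81 = −1.511 eV and E_5 = −122.4/25 = −4.896 eV.
The photon energy is |E_9 − E_5| = 3.38 eV.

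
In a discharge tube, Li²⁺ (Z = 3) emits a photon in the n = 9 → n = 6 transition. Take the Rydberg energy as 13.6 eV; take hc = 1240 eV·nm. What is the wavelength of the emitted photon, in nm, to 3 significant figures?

656 nm

For Z = 3 the level energies scale as Z², so the effective Rydberg energy is 13.6 × 9 = 122.4 eV.
ΔE = 122.4 × (1/6² − 1/9²) = 122.4 × 0.01543 = 1.889 eV.
λ = hc/ΔE = 1240 / 1.889 = 656 nm.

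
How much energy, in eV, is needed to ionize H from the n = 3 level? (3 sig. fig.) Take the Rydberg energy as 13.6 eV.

1.51 eV

E_3 = −13.60/9 = −1.51 eV, so ionization (to E = 0) requires 1.51 eV.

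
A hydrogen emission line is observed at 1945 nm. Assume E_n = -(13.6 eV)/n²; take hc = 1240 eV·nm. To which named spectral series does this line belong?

ΔE = 1240/1945 = 0.6375 eV.
This matches 13.6 × (1/4² − 1/8²), so n_f = 4: the Brackett series.

Brackett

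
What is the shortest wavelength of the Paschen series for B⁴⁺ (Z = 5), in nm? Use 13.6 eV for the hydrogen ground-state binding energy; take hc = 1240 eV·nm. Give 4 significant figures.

The Paschen series has lower level n_f = 3; the series limit corresponds to n_i → ∞.
ΔE_max = 13.6 × 25 / 3² = 37.78 eV.
λ_min = 1240 / 37.78 = 32.82 nm.

32.82 nm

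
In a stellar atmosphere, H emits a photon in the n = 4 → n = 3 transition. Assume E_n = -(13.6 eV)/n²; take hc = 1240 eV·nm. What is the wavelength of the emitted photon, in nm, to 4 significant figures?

1876 nm

ΔE = 13.60 × (1/3² − 1/4²) = 13.60 × 0.04861 = 0.6611 eV.
λ = hc/ΔE = 1240 / 0.6611 = 1876 nm.
This line belongs to the Paschen series.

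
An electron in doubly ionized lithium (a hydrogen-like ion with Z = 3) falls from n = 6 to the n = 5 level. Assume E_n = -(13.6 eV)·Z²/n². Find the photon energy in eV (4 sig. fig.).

The Bohr energies scale as Z², so for Z = 3: E_n = −122.4/n² eV.
E_6 = −122.4/36 = −3.400 eV and E_5 = −122.4/25 = −4.896 eV.
The photon energy is |E_6 − E_5| = 1.496 eV.

1.496 eV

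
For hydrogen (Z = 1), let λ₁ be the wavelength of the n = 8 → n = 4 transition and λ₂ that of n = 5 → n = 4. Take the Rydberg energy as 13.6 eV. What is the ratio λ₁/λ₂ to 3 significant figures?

λ ∝ 1/ΔE ∝ 1/(1/n_f² − 1/n_i²), and the Z² and hc factors cancel in the ratio.
λ₁/λ₂ = (1/4² − 1/5²)/(1/4² − 1/8²) = 0.02250/0.04688 = 0.480.

0.480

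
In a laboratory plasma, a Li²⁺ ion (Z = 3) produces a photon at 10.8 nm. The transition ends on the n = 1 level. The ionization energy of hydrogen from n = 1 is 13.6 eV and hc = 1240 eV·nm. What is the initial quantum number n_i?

n_i = 4

The photon energy is ΔE = hc/λ = 1240 / 10.8 = 114.8 eV.
With Z = 3, ΔE = 122.4 × (1/n_f² − 1/n_i²), so 1/n_f² − 1/n_i² = 0.9380.
With n_f = 1: 1/n_i² = 1/1 − 0.9380 = 0.06197, so n_i ≈ 4.02.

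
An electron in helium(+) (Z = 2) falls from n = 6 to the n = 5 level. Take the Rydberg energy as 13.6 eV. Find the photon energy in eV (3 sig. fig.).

0.665 eV

The Bohr energies scale as Z², so for Z = 2: E_n = −54.40/n² eV.
E_6 = −54.40/36 = −1.511 eV and E_5 = −54.40/25 = −2.176 eV.
The photon energy is |E_6 − E_5| = 0.665 eV.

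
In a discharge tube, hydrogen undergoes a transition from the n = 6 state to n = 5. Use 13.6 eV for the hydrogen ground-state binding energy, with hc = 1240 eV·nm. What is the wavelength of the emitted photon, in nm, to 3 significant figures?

7460 nm

ΔE = 13.60 × (1/5² − 1/6²) = 13.60 × 0.01222 = 0.1662 eV.
λ = hc/ΔE = 1240 / 0.1662 = 7460 nm.
This line belongs to the Pfund series.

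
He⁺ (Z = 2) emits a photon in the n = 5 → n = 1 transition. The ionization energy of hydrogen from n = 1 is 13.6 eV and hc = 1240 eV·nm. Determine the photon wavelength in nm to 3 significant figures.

23.7 nm

For Z = 2 the level energies scale as Z², so the effective Rydberg energy is 13.6 × 4 = 54.40 eV.
ΔE = 54.40 × (1/1² − 1/5²) = 54.40 × 0.9600 = 52.22 eV.
λ = hc/ΔE = 1240 / 52.22 = 23.7 nm.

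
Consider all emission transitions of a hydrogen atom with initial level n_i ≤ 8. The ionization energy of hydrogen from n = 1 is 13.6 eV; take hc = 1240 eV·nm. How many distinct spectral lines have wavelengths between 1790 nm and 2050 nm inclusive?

Enumerate all n_i → n_f pairs with 1 ≤ n_f < n_i ≤ 8 and compute λ = 1240 / [13.6·1·(1/n_f² − 1/n_i²)].
Lines falling in [1790, 2050] nm: 4→3 (1876 nm), 8→4 (1945 nm).

2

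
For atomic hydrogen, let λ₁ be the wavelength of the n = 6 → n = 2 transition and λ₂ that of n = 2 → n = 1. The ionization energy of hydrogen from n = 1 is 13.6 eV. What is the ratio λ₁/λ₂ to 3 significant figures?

λ ∝ 1/ΔE ∝ 1/(1/n_f² − 1/n_i²), and the Z² and hc factors cancel in the ratio.
λ₁/λ₂ = (1/1² − 1/2²)/(1/2² − 1/6²) = 0.7500/0.2222 = 3.38.

3.38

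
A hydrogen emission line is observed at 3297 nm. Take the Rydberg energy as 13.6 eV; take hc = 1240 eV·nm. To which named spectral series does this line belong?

ΔE = 1240/3297 = 0.3761 eV.
This matches 13.6 × (1/5² − 1/9²), so n_f = 5: the Pfund series.

Pfund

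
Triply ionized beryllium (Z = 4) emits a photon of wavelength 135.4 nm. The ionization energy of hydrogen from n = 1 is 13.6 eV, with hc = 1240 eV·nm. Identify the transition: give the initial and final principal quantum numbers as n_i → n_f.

The photon energy is ΔE = hc/λ = 1240 / 135.4 = 9.158 eV.
With Z = 4, ΔE = 217.6 × (1/n_f² − 1/n_i²), so 1/n_f² − 1/n_i² = 0.04209.
Trying n_f = 4 gives 1/n_i² = 0.02041, i.e. n_i ≈ 7; this pair matches.

n_i = 7, n_f = 4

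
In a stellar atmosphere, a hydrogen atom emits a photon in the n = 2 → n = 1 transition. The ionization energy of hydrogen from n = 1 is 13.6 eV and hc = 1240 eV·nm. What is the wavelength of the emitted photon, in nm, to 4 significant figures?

ΔE = 13.60 × (1/1² − 1/2²) = 13.60 × 0.7500 = 10.20 eV.
λ = hc/ΔE = 1240 / 10.20 = 121.6 nm.
This line belongs to the Lyman series.

121.6 nm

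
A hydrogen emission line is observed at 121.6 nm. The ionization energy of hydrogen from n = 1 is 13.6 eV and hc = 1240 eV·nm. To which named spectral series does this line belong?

ΔE = 1240/121.6 = 10.20 eV.
This matches 13.6 × (1/1² − 1/2²), so n_f = 1: the Lyman series.

Lyman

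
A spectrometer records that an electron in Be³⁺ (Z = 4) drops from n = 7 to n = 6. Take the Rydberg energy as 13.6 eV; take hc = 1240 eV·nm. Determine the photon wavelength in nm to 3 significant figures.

For Z = 4 the level energies scale as Z², so the effective Rydberg energy is 13.6 × 16 = 217.6 eV.
ΔE = 217.6 × (1/6² − 1/7²) = 217.6 × 0.007370 = 1.604 eV.
λ = hc/ΔE = 1240 / 1.604 = 773 nm.

773 nm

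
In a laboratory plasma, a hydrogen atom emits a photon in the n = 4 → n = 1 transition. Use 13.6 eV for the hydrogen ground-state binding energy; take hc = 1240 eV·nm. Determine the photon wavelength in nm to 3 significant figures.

ΔE = 13.60 × (1/1² − 1/4²) = 13.60 × 0.9375 = 12.75 eV.
λ = hc/ΔE = 1240 / 12.75 = 97.3 nm.
This line belongs to the Lyman series.

97.3 nm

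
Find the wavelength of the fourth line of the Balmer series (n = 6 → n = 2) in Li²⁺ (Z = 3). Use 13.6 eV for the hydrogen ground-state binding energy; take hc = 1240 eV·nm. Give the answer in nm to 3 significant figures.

The Balmer series terminates on n_f = 2; the fourth line has n_i = 2+4 = 6.
ΔE = 122.4 × (1/2² − 1/6²) = 27.20 eV.
λ = 1240 / 27.20 = 45.6 nm.

45.6 nm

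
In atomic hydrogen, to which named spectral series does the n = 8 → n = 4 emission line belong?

Brackett

The series is set by the lower level: n_f = 4 is the Brackett series.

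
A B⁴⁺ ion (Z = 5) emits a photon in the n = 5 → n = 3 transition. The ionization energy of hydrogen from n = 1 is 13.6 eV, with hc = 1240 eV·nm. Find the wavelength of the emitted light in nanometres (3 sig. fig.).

51.3 nm

For Z = 5 the level energies scale as Z², so the effective Rydberg energy is 13.6 × 25 = 340.0 eV.
ΔE = 340.0 × (1/3² − 1/5²) = 340.0 × 0.07111 = 24.18 eV.
λ = hc/ΔE = 1240 / 24.18 = 51.3 nm.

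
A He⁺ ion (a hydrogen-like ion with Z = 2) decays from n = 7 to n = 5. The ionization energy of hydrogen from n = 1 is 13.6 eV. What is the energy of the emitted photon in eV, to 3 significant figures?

The Bohr energies scale as Z², so for Z = 2: E_n = −54.40/n² eV.
E_7 = −54.40/49 = −1.110 eV and E_5 = −54.40/25 = −2.176 eV.
The photon energy is |E_7 − E_5| = 1.07 eV.

1.07 eV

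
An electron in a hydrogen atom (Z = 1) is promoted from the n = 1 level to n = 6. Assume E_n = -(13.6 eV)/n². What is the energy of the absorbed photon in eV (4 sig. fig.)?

E_6 = −13.60/36 = −0.3778 eV and E_1 = −13.60/1 = −13.60 eV.
The photon energy is |E_6 − E_1| = 13.22 eV.

13.22 eV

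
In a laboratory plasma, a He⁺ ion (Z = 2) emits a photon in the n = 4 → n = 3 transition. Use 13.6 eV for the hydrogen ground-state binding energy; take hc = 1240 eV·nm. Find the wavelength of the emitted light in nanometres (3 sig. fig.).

469 nm

For Z = 2 the level energies scale as Z², so the effective Rydberg energy is 13.6 × 4 = 54.40 eV.
ΔE = 54.40 × (1/3² − 1/4²) = 54.40 × 0.04861 = 2.644 eV.
λ = hc/ΔE = 1240 / 2.644 = 469 nm.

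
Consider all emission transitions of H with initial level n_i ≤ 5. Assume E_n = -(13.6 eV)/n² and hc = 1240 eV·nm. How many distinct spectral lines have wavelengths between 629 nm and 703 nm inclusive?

Enumerate all n_i → n_f pairs with 1 ≤ n_f < n_i ≤ 5 and compute λ = 1240 / [13.6·1·(1/n_f² − 1/n_i²)].
Lines falling in [629, 703] nm: 3→2 (656.5 nm).

1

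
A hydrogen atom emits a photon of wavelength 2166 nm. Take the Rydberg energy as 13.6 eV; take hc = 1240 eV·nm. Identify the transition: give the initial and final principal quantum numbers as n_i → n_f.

n_i = 7, n_f = 4

The photon energy is ΔE = hc/λ = 1240 / 2166 = 0.5725 eV.
With Z = 1, ΔE = 13.60 × (1/n_f² − 1/n_i²), so 1/n_f² − 1/n_i² = 0.04209.
Trying n_f = 4 gives 1/n_i² = 0.02041, i.e. n_i ≈ 7; this pair matches.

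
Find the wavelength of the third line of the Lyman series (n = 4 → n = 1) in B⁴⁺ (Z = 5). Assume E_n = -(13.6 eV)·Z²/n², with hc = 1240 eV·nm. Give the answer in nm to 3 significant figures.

3.89 nm

The Lyman series terminates on n_f = 1; the third line has n_i = 1+3 = 4.
ΔE = 340.0 × (1/1² − 1/4²) = 318.8 eV.
λ = 1240 / 318.8 = 3.89 nm.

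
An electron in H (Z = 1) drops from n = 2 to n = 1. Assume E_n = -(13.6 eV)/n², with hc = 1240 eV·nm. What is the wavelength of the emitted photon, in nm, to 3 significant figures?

122 nm

ΔE = 13.60 × (1/1² − 1/2²) = 13.60 × 0.7500 = 10.20 eV.
λ = hc/ΔE = 1240 / 10.20 = 122 nm.
This line belongs to the Lyman series.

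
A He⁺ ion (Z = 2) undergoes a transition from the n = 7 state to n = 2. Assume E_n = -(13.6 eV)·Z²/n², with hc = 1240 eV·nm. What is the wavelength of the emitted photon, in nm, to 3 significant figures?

99.3 nm

For Z = 2 the level energies scale as Z², so the effective Rydberg energy is 13.6 × 4 = 54.40 eV.
ΔE = 54.40 × (1/2² − 1/7²) = 54.40 × 0.2296 = 12.49 eV.
λ = hc/ΔE = 1240 / 12.49 = 99.3 nm.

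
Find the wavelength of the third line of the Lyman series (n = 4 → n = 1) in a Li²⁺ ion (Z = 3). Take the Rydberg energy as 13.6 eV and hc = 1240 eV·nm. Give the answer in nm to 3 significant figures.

10.8 nm

The Lyman series terminates on n_f = 1; the third line has n_i = 1+3 = 4.
ΔE = 122.4 × (1/1² − 1/4²) = 114.8 eV.
λ = 1240 / 114.8 = 10.8 nm.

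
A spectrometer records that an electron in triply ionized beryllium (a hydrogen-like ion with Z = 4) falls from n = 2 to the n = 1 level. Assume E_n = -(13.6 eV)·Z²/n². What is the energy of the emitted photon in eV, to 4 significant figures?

The Bohr energies scale as Z², so for Z = 4: E_n = −217.6/n² eV.
E_2 = −217.6/4 = −54.40 eV and E_1 = −217.6/1 = −217.6 eV.
The photon energy is |E_2 − E_1| = 163.2 eV.

163.2 eV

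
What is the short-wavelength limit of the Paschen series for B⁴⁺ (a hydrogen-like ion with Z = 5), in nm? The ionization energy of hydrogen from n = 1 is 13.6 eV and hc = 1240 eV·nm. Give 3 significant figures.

32.8 nm

The Paschen series has lower level n_f = 3; the series limit corresponds to n_i → ∞.
ΔE_max = 13.6 × 25 / 3² = 37.78 eV.
λ_min = 1240 / 37.78 = 32.8 nm.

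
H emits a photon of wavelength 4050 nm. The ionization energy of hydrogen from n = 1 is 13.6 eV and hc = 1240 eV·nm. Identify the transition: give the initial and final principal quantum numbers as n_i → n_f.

The photon energy is ΔE = hc/λ = 1240 / 4050 = 0.3062 eV.
With Z = 1, ΔE = 13.60 × (1/n_f² − 1/n_i²), so 1/n_f² − 1/n_i² = 0.02251.
Trying n_f = 4 gives 1/n_i² = 0.03999, i.e. n_i ≈ 5; this pair matches.

n_i = 5, n_f = 4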